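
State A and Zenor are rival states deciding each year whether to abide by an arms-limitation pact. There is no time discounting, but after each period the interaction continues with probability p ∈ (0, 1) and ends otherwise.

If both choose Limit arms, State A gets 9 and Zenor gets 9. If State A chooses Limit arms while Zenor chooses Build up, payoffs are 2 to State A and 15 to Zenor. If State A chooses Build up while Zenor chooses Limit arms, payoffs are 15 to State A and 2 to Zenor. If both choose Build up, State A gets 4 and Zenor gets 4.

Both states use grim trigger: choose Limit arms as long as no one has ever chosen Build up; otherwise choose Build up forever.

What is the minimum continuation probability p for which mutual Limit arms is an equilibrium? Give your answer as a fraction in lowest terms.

6/11

Expected cooperation value is 9 + p·9 + p²·9 + … = 9/(1−p); deviation gives 15 + p·4/(1−p).
9 ≥ 15(1−p) + 4p ⇒ 11p ≥ 6 ⇒ p ≥ 6/11.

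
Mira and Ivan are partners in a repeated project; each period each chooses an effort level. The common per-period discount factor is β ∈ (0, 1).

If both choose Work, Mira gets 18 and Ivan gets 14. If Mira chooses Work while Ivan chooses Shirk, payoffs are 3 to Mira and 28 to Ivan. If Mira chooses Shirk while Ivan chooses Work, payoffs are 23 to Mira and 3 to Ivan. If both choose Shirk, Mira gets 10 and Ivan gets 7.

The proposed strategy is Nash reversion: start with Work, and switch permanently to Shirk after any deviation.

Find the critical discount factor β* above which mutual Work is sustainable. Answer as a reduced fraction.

Mira: cooperation gives 18 each period; deviation gives 23 once then 10 forever.
  18/(1−β) ≥ 23 + 10β/(1−β) ⇒ β ≥ 5/13.
Ivan: cooperation gives 14 each period; deviation gives 28 once then 7 forever.
  β ≥ 14/21 = 2/3.
Both must hold, so the binding constraint is Ivan's: β ≥ 2/3.

2/3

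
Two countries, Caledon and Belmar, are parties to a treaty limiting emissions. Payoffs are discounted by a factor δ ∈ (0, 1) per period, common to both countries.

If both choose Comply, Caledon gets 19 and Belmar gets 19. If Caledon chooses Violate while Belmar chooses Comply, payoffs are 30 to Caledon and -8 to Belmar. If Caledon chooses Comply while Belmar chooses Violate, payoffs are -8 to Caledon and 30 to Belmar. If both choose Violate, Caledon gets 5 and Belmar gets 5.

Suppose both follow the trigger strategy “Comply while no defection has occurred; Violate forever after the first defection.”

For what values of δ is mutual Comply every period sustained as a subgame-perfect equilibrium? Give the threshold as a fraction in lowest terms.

11/25

19/(1−δ) ≥ 30 + 5δ/(1−δ)
19 ≥ 30 − 25δ
δ ≥ 11/25.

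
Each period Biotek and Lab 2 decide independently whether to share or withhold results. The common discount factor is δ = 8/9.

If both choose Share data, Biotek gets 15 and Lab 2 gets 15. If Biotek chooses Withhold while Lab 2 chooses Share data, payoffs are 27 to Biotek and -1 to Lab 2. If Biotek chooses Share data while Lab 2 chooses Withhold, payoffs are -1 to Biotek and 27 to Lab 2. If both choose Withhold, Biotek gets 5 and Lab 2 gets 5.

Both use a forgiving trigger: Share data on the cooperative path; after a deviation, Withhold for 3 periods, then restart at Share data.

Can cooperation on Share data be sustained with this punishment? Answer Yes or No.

Yes

IC: δ+…+δ^3 ≥ (27−15)/(15−5) = 6/5.
At δ = 8/9: partial sum = 2.3813 ≥ 1.2000. Cooperation sustainable.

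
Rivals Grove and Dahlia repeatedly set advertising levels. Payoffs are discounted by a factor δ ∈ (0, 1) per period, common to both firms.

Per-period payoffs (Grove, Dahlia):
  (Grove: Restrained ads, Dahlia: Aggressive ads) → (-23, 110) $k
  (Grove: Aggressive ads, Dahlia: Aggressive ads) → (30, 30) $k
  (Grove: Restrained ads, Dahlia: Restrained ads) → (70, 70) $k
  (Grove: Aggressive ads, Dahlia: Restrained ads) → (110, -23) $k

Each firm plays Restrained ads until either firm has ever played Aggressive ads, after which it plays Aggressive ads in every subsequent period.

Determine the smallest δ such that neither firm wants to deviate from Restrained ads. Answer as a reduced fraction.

1/2

Under grim trigger the critical discount factor is (T−C)/(T−P) with T = 110, C = 70, P = 30.
δ* = (110−70)/(110−30) = 40/80 = 1/2.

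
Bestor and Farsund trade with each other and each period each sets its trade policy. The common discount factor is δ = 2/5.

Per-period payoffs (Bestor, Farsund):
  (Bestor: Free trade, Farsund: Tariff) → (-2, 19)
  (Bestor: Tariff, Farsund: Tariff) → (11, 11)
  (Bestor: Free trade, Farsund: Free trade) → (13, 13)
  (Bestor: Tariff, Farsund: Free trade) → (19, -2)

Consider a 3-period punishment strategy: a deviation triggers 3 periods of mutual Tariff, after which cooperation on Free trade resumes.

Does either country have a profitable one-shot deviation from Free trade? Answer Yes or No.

Comparing payoff streams over the 4 periods until play realigns: cooperate → 13(1+δ+…+δ^3); deviate → 19 + 11(δ+…+δ^3).
Cooperation is sustained iff (13−11)(δ+…+δ^3) ≥ 19−13.
δ+…+δ^3 = 2/5·(1−(2/5)^3)/(1−2/5) = 0.6240, and (19−13)/(13−11) = 3.0000.
0.6240 < 3.0000, so cooperation is not sustainable.

Yes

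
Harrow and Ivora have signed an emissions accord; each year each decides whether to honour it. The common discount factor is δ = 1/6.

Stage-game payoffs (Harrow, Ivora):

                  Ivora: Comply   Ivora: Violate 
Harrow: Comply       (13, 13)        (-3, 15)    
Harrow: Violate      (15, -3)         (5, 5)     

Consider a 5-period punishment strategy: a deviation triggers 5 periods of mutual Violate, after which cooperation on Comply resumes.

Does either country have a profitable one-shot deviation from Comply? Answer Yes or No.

A one-shot deviation gives 15 now, then 5 for 5 periods, then back to 13.
Gain from deviating: (15−13) today; loss: (13−5) in each of the next 5 periods.
No-deviation condition: (13−5)(δ+…+δ^5) ≥ 15−13, i.e. δ+…+δ^5 ≥ 1/4.
At δ = 1/6: δ+…+δ^5 = 0.2000 < 0.2500.
So cooperation is not sustainable.

Yes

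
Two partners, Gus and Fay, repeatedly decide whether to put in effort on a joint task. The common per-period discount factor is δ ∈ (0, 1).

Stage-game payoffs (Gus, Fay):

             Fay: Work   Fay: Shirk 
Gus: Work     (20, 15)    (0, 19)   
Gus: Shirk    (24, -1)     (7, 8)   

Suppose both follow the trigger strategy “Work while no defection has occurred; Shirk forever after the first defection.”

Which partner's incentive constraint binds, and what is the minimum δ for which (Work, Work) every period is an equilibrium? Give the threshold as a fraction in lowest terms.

Fay; δ ≥ 4/11

Gus: cooperation gives 20 each period; deviation gives 24 once then 7 forever.
  20/(1−δ) ≥ 24 + 7δ/(1−δ) ⇒ δ ≥ 4/17.
Fay: cooperation gives 15 each period; deviation gives 19 once then 8 forever.
  δ ≥ 4/11.
Both must hold, so the binding constraint is Fay's: δ ≥ 4/11.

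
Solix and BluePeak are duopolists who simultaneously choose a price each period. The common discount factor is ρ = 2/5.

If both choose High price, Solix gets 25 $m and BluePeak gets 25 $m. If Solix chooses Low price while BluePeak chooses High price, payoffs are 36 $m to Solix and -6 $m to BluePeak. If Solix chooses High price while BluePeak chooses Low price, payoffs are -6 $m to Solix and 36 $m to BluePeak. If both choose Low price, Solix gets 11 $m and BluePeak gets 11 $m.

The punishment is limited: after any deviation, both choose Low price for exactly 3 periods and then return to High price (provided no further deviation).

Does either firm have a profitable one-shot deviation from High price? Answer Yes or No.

IC: ρ+…+ρ^3 ≥ (36−25)/(25−11) = 11/14.
At ρ = 2/5: partial sum = 0.6240 < 0.7857. Cooperation not sustainable.

Yes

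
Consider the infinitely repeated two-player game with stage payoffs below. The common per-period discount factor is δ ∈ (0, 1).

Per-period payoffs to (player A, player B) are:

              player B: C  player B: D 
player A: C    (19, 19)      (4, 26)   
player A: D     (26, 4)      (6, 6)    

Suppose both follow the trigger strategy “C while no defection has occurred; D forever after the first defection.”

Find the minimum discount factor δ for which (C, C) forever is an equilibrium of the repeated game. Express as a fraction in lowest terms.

7/20

Cooperation forever yields 19 each period: 19/(1−δ).
Deviating yields 26 once, then 6 forever: 26 + 6δ/(1−δ).
No profitable deviation requires 19/(1−δ) ≥ 26 + 6δ/(1−δ).
Multiplying by (1−δ): 19 ≥ 26(1−δ) + 6δ = 26 − 20δ.
So 20δ ≥ 7, i.e. δ ≥ 7/20.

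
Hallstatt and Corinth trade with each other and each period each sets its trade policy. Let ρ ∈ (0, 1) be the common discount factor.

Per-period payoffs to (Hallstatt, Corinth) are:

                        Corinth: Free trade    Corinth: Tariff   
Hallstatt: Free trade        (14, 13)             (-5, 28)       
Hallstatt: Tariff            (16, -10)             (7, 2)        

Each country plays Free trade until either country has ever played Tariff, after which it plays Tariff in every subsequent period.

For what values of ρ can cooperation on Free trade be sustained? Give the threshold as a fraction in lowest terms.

15/26

For Hallstatt: deviation gain 16−14 = 2, per-period punishment loss 14−7 = 7. IC gives ρ ≥ 2/9.
For Corinth: gain 15, loss 11 per period, so ρ ≥ 15/26.
The tighter constraint is Corinth's, so cooperation needs ρ ≥ 15/26.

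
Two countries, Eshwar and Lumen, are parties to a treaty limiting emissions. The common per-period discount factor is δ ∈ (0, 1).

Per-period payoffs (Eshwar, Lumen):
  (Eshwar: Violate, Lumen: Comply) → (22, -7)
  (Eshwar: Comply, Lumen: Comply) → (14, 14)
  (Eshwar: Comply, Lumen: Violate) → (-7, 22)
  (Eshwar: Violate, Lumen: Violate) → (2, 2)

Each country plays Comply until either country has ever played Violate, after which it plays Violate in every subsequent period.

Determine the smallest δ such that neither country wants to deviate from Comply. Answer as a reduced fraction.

2/5

One-period gain from deviating is 22 − 14 = 8. The loss is 14 − 2 = 12 in every subsequent period, with present value 12·δ/(1−δ).
Deviation is unprofitable when 12·δ/(1−δ) ≥ 8, i.e. δ/(1−δ) ≥ 2/3.
Equivalently δ ≥ 8/(8+12) = 2/5.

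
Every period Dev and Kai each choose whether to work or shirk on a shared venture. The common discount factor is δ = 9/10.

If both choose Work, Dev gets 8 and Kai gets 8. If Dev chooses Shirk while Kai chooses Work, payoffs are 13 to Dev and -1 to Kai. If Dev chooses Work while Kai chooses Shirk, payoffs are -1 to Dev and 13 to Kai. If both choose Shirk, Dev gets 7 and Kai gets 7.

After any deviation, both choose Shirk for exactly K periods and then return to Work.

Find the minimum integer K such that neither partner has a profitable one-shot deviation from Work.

Need Σ_{k=1}^{K} δ^k ≥ (13−8)/(8−7) = 5.0000 at δ = 9/10.
At K = 7 the sum is 4.6953 < 5.0000; at K = 8 it is 5.1258 ≥ 5.0000.
So the minimum punishment length is K = 8.

8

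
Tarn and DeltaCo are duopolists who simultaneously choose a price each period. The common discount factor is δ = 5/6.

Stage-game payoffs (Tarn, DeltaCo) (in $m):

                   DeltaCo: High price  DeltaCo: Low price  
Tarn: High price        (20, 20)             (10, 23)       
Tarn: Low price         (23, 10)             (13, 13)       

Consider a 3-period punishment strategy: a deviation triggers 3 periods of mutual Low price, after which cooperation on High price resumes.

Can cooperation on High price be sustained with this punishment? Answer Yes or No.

Yes

IC: δ+…+δ^3 ≥ (23−20)/(20−13) = 3/7.
At δ = 5/6: partial sum = 2.1065 ≥ 0.4286. Cooperation sustainable.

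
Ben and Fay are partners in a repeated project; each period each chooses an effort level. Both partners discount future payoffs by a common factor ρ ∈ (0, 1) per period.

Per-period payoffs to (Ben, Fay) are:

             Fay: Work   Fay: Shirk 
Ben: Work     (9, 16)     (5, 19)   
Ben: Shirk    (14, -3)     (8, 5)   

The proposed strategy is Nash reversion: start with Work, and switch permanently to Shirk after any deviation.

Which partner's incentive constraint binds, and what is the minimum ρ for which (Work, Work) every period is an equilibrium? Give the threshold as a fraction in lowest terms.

Ben; ρ ≥ 5/6

For Ben: deviation gain 14−9 = 5, per-period punishment loss 9−8 = 1. IC gives ρ ≥ 5/6.
For Fay: gain 3, loss 11 per period, so ρ ≥ 3/14.
The tighter constraint is Ben's, so cooperation needs ρ ≥ 5/6.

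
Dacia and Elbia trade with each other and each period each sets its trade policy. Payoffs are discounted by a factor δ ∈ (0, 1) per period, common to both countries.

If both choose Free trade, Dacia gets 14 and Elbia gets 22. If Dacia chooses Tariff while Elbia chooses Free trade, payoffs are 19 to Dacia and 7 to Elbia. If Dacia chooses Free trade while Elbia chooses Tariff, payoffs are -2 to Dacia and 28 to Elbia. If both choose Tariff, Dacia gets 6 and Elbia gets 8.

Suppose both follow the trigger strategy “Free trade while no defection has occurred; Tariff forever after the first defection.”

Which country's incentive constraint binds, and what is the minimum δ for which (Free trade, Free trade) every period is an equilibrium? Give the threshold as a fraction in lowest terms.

Dacia: cooperation gives 14 each period; deviation gives 19 once then 6 forever.
  14/(1−δ) ≥ 19 + 6δ/(1−δ) ⇒ δ ≥ 5/13.
Elbia: cooperation gives 22 each period; deviation gives 28 once then 8 forever.
  δ ≥ 6/20 = 3/10.
Both must hold, so the binding constraint is Dacia's: δ ≥ 5/13.

Dacia; δ ≥ 5/13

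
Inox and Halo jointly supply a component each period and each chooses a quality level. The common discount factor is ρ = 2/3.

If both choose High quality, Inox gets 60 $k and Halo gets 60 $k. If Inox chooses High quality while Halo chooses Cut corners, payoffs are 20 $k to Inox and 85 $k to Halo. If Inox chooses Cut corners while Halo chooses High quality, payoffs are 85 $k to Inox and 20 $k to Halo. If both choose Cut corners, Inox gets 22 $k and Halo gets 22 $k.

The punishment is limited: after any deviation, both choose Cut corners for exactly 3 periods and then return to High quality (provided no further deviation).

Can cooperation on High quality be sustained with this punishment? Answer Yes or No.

IC: ρ+…+ρ^3 ≥ (85−60)/(60−22) = 25/38.
At ρ = 2/3: partial sum = 1.4074 ≥ 0.6579. Cooperation sustainable.

Yes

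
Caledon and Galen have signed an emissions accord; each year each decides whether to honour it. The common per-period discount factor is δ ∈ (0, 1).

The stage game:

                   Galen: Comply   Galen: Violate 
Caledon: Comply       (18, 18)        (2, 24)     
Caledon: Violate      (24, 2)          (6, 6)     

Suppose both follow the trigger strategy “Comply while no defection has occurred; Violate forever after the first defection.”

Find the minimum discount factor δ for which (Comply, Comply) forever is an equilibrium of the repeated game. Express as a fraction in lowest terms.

1/3

18/(1−δ) ≥ 24 + 6δ/(1−δ)
18 ≥ 24 − 18δ
δ ≥ 6/18 = 1/3.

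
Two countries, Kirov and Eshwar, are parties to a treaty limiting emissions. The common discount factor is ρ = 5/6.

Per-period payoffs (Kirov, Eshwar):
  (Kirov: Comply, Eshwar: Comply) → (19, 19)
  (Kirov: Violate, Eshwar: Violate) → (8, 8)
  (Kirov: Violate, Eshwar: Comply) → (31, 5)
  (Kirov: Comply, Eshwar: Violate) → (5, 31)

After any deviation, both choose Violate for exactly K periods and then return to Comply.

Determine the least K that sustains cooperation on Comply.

2

IC: ρ(1−ρ^K)/(1−ρ) ≥ (31−19)/(19−8) = 12/11.
With ρ = 5/6: need 1 − ρ^K ≥ 12/11·(1−5/6)/(5/6), i.e. ρ^K ≤ 0.7818.
Since (5/6)^1 = 0.8333 and (5/6)^2 = 0.6944, the smallest such K is 2.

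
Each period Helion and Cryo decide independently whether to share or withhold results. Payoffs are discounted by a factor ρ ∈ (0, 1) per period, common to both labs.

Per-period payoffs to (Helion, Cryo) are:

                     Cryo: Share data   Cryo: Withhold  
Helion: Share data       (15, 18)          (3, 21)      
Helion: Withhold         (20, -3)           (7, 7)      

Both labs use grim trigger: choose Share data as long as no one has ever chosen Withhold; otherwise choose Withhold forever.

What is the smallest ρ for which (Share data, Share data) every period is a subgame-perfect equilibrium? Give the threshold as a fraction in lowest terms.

5/13

Helion: cooperation gives 15 each period; deviation gives 20 once then 7 forever.
  15/(1−ρ) ≥ 20 + 7ρ/(1−ρ) ⇒ ρ ≥ 5/13.
Cryo: cooperation gives 18 each period; deviation gives 21 once then 7 forever.
  ρ ≥ 3/14.
Both must hold, so the binding constraint is Helion's: ρ ≥ 5/13.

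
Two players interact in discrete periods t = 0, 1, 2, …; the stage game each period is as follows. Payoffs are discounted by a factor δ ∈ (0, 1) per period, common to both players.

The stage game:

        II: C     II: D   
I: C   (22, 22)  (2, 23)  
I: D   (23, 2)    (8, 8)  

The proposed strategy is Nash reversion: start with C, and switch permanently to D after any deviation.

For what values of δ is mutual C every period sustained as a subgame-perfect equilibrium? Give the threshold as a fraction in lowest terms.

Under grim trigger the critical discount factor is (T−C)/(T−P) with T = 23, C = 22, P = 8.
δ* = (23−22)/(23−8) = 1/15.

1/15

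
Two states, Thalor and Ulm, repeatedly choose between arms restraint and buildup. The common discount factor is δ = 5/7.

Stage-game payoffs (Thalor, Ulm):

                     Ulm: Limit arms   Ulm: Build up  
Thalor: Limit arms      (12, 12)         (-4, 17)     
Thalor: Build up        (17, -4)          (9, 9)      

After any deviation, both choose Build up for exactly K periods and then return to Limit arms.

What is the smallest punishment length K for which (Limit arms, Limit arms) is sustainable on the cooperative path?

4

IC: δ(1−δ^K)/(1−δ) ≥ (17−12)/(12−9) = 5/3.
With δ = 5/7: need 1 − δ^K ≥ 5/3·(1−5/7)/(5/7), i.e. δ^K ≤ 0.3333.
Since (5/7)^3 = 0.3644 and (5/7)^4 = 0.2603, the smallest such K is 4.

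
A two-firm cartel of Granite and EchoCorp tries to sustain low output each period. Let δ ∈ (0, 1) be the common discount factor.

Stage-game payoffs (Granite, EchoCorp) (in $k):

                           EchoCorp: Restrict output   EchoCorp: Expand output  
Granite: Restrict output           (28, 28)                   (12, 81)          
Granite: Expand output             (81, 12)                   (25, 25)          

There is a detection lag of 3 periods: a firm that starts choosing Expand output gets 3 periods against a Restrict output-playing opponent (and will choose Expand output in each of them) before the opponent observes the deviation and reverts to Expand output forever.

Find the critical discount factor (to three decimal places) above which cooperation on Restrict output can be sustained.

0.982

Deviating for the 3 undetected periods gains 81−28 = 53 per period over cooperation, then loses 28−25 = 3 per period forever once punishment starts.
Gain: 53(1 + δ + … + δ^2); loss: 3·δ^3/(1−δ).
No profitable deviation ⇔ 53(1−δ^3) ≤ 3·δ^3, i.e. δ^3 ≥ 53/(53+3) = 53/56.
Hence δ ≥ (53/56)^(1/3) ≈ 0.982.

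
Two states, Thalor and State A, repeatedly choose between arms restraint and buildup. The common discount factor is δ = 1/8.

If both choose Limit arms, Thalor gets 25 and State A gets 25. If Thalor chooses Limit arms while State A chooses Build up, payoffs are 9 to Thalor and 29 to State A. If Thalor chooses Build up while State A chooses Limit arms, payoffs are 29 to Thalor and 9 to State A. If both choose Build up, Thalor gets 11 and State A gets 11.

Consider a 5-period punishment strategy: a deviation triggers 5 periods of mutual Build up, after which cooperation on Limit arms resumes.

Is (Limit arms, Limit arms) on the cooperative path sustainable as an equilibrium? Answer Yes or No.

Comparing payoff streams over the 6 periods until play realigns: cooperate → 25(1+δ+…+δ^5); deviate → 29 + 11(δ+…+δ^5).
Cooperation is sustained iff (25−11)(δ+…+δ^5) ≥ 29−25.
δ+…+δ^5 = 1/8·(1−(1/8)^5)/(1−1/8) = 0.1429, and (29−25)/(25−11) = 0.2857.
0.1429 < 0.2857, so cooperation is not sustainable.

No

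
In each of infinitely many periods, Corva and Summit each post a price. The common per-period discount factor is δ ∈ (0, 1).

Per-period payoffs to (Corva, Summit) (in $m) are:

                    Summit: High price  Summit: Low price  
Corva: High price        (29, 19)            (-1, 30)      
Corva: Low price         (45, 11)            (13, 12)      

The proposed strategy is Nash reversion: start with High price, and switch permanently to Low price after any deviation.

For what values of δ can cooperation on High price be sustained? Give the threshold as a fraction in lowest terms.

Corva: cooperation gives 29 each period; deviation gives 45 once then 13 forever.
  29/(1−δ) ≥ 45 + 13δ/(1−δ) ⇒ δ ≥ 16/32 = 1/2.
Summit: cooperation gives 19 each period; deviation gives 30 once then 12 forever.
  δ ≥ 11/18.
Both must hold, so the binding constraint is Summit's: δ ≥ 11/18.

11/18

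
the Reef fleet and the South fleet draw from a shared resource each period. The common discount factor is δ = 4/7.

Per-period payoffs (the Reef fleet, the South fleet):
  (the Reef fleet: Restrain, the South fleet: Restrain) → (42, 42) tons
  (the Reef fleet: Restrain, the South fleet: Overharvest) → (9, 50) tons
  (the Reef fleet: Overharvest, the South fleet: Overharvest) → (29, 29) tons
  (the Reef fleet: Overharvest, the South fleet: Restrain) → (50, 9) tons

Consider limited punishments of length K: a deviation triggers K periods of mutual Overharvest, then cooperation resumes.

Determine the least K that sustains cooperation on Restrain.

2

IC: δ(1−δ^K)/(1−δ) ≥ (50−42)/(42−29) = 8/13.
With δ = 4/7: need 1 − δ^K ≥ 8/13·(1−4/7)/(4/7), i.e. δ^K ≤ 0.5385.
Since (4/7)^1 = 0.5714 and (4/7)^2 = 0.3265, the smallest such K is 2.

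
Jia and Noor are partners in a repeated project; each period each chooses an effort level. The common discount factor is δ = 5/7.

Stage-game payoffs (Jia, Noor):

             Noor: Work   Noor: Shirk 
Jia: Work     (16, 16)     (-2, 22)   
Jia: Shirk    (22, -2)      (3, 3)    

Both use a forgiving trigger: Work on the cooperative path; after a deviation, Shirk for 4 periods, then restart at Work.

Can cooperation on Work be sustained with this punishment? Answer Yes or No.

Comparing payoff streams over the 5 periods until play realigns: cooperate → 16(1+δ+…+δ^4); deviate → 22 + 3(δ+…+δ^4).
Cooperation is sustained iff (16−3)(δ+…+δ^4) ≥ 22−16.
δ+…+δ^4 = 5/7·(1−(5/7)^4)/(1−5/7) = 1.8492, and (22−16)/(16−3) = 0.4615.
1.8492 ≥ 0.4615, so cooperation is sustainable.

Yes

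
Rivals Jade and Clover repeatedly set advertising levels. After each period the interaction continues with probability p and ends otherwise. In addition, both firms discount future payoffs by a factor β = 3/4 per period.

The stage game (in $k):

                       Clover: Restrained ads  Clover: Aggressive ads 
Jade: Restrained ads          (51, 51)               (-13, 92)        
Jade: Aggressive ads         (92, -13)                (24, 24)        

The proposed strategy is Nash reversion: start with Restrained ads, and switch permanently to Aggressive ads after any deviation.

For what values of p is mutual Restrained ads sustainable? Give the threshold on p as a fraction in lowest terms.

41/51

With continuation probability p and discount β, the effective per-period discount factor is βp.
Grim-trigger IC: βp ≥ (92−51)/(92−24) = 41/68.
So p ≥ (41/68)/(3/4) = 41/51.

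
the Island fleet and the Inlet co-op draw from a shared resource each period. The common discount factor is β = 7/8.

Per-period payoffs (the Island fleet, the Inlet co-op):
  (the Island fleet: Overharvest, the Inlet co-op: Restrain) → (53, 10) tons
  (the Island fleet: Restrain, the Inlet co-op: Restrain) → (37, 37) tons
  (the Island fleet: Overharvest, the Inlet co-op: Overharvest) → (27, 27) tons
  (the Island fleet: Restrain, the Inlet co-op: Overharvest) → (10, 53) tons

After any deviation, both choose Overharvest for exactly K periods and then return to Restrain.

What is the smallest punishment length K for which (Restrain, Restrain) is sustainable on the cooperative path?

Need Σ_{k=1}^{K} β^k ≥ (53−37)/(37−27) = 1.6000 at β = 7/8.
At K = 1 the sum is 0.8750 < 1.6000; at K = 2 it is 1.6406 ≥ 1.6000.
So the minimum punishment length is K = 2.

2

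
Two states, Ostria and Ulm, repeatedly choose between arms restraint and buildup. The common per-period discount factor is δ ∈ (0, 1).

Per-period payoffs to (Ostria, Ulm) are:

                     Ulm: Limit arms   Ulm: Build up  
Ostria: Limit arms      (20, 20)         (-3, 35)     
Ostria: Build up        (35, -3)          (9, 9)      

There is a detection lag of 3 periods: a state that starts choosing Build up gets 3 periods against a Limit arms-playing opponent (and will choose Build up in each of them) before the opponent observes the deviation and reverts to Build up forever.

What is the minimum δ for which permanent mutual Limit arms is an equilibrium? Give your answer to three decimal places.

0.832

Deviating for the 3 undetected periods gains 35−20 = 15 per period over cooperation, then loses 20−9 = 11 per period forever once punishment starts.
Gain: 15(1 + δ + … + δ^2); loss: 11·δ^3/(1−δ).
No profitable deviation ⇔ 15(1−δ^3) ≤ 11·δ^3, i.e. δ^3 ≥ 15/(15+11) = 15/26.
Hence δ ≥ (15/26)^(1/3) ≈ 0.832.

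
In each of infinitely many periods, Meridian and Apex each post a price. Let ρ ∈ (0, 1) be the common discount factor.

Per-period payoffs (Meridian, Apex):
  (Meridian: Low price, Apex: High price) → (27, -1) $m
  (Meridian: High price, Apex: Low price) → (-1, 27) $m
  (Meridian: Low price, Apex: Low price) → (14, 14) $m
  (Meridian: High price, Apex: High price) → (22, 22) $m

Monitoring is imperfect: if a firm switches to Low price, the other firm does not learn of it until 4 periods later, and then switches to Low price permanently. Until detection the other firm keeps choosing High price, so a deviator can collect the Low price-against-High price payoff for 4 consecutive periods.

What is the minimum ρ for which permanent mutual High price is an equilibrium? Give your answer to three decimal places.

0.788

Deviating for the 4 undetected periods gains 27−22 = 5 per period over cooperation, then loses 22−14 = 8 per period forever once punishment starts.
Gain: 5(1 + ρ + … + ρ^3); loss: 8·ρ^4/(1−ρ).
No profitable deviation ⇔ 5(1−ρ^4) ≤ 8·ρ^4, i.e. ρ^4 ≥ 5/(5+8) = 5/13.
Hence ρ ≥ (5/13)^(1/4) ≈ 0.788.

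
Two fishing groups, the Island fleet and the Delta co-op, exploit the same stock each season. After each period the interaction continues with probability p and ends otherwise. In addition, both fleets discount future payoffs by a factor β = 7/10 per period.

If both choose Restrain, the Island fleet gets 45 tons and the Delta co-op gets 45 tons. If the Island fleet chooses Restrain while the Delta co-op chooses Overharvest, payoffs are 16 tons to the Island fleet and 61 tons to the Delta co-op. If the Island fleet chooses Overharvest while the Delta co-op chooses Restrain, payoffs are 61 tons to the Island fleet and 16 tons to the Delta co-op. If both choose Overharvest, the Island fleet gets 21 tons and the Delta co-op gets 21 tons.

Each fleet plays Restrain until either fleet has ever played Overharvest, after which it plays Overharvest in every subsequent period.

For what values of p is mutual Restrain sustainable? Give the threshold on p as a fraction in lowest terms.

Expected continuation weight on next period's payoff is β·p = 7/10·p, which plays the role of the discount factor.
Cooperation requires 7/10·p ≥ (61−45)/(61−21) = 2/5, hence p ≥ 4/7.

4/7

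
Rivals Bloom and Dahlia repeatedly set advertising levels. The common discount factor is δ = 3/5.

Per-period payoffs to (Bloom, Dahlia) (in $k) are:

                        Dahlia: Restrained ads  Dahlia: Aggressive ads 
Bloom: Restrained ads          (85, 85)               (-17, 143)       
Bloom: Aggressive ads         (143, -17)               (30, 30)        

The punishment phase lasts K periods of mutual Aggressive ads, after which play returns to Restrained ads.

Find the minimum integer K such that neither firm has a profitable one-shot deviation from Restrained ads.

IC: δ(1−δ^K)/(1−δ) ≥ (143−85)/(85−30) = 58/55.
With δ = 3/5: need 1 − δ^K ≥ 58/55·(1−3/5)/(3/5), i.e. δ^K ≤ 0.2970.
Since (3/5)^2 = 0.3600 and (3/5)^3 = 0.2160, the smallest such K is 3.

3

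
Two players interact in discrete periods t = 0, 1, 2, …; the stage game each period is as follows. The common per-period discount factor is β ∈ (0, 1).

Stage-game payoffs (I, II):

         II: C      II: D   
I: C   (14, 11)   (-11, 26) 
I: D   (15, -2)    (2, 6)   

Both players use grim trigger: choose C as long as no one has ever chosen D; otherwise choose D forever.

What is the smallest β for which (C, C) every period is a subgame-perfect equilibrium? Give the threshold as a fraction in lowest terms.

I: cooperation gives 14 each period; deviation gives 15 once then 2 forever.
  14/(1−β) ≥ 15 + 2β/(1−β) ⇒ β ≥ 1/13.
II: cooperation gives 11 each period; deviation gives 26 once then 6 forever.
  β ≥ 15/20 = 3/4.
Both must hold, so the binding constraint is II's: β ≥ 3/4.

3/4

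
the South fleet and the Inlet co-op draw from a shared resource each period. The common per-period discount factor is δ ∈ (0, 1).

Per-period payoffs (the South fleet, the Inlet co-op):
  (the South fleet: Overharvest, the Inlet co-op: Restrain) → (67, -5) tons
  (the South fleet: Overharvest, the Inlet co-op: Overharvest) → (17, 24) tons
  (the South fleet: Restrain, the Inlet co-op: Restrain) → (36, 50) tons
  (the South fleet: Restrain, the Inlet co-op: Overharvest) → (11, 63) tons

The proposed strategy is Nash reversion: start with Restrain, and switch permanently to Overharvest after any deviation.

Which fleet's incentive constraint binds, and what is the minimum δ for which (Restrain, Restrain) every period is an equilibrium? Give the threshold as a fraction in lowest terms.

the South fleet; δ ≥ 31/50

the South fleet: cooperation gives 36 each period; deviation gives 67 once then 17 forever.
  36/(1−δ) ≥ 67 + 17δ/(1−δ) ⇒ δ ≥ 31/50.
the Inlet co-op: cooperation gives 50 each period; deviation gives 63 once then 24 forever.
  δ ≥ 13/39 = 1/3.
Both must hold, so the binding constraint is the South fleet's: δ ≥ 31/50.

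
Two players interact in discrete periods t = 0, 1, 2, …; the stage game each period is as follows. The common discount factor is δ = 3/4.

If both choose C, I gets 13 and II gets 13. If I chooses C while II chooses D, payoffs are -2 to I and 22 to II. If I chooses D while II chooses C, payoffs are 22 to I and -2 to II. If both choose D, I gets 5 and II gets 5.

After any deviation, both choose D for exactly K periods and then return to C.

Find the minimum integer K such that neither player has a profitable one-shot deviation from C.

IC: δ(1−δ^K)/(1−δ) ≥ (22−13)/(13−5) = 9/8.
With δ = 3/4: need 1 − δ^K ≥ 9/8·(1−3/4)/(3/4), i.e. δ^K ≤ 0.6250.
Since (3/4)^1 = 0.7500 and (3/4)^2 = 0.5625, the smallest such K is 2.

2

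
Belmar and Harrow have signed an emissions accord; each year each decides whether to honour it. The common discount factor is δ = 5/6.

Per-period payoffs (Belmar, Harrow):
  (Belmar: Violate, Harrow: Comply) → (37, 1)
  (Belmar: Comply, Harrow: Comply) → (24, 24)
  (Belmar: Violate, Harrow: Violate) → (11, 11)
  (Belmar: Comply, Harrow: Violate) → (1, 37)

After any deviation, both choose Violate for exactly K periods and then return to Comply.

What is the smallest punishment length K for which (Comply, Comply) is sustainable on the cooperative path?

IC: δ(1−δ^K)/(1−δ) ≥ (37−24)/(24−11) = 1.
With δ = 5/6: need 1 − δ^K ≥ 1·(1−5/6)/(5/6), i.e. δ^K ≤ 0.8000.
Since (5/6)^1 = 0.8333 and (5/6)^2 = 0.6944, the smallest such K is 2.

2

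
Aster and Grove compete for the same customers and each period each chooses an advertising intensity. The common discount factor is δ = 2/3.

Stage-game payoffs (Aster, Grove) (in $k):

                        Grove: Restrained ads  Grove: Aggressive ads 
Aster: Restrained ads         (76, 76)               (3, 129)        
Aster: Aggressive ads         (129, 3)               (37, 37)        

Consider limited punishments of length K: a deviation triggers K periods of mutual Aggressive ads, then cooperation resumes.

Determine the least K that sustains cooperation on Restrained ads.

No profitable deviation requires (76−37)(δ+…+δ^K) ≥ 129−76, i.e. δ+…+δ^K ≥ 53/39 ≈ 1.3590.
With δ = 2/3, the partial sums are K=1: 0.6667, K=2: 1.1111, K=3: 1.4074.
K = 3 is the first length at which the sum reaches 1.3590.

3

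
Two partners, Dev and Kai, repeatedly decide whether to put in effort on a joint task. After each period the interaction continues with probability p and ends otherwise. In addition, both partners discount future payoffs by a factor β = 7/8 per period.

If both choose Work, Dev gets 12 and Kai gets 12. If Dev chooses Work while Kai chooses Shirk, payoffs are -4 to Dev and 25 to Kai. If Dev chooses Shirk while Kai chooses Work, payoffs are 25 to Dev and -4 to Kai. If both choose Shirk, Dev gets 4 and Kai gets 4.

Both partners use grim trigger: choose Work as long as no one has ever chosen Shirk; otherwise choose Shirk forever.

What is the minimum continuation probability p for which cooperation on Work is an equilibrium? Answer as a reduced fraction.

104/147

Expected continuation weight on next period's payoff is β·p = 7/8·p, which plays the role of the discount factor.
Cooperation requires 7/8·p ≥ (25−12)/(25−4) = 13/21, hence p ≥ 104/147.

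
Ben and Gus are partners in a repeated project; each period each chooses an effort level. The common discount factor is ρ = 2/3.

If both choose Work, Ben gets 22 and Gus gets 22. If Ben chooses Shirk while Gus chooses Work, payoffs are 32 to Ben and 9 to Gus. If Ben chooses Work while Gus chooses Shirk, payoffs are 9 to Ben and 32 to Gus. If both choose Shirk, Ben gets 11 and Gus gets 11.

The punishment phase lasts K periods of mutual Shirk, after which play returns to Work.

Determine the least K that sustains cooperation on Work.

No profitable deviation requires (22−11)(ρ+…+ρ^K) ≥ 32−22, i.e. ρ+…+ρ^K ≥ 10/11 ≈ 0.9091.
With ρ = 2/3, the partial sums are K=1: 0.6667, K=2: 1.1111.
K = 2 is the first length at which the sum reaches 0.9091.

2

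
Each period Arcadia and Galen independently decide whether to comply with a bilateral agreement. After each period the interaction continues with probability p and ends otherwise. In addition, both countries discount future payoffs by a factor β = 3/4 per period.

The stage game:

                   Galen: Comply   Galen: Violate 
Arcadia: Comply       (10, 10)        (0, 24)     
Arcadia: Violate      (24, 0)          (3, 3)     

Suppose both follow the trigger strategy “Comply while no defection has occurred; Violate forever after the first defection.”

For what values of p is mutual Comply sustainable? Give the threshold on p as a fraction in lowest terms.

Expected continuation weight on next period's payoff is β·p = 3/4·p, which plays the role of the discount factor.
Cooperation requires 3/4·p ≥ (24−10)/(24−3) = 2/3, hence p ≥ 8/9.

8/9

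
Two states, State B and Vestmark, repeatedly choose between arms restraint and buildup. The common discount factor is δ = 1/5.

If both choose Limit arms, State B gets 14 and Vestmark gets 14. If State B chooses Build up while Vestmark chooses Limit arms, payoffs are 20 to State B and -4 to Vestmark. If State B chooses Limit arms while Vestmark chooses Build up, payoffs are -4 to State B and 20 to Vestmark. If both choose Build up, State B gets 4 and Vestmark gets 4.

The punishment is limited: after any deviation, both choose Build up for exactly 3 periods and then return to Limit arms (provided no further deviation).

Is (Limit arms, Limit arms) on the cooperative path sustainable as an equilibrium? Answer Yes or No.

A one-shot deviation gives 20 now, then 4 for 3 periods, then back to 14.
Gain from deviating: (20−14) today; loss: (14−4) in each of the next 3 periods.
No-deviation condition: (14−4)(δ+…+δ^3) ≥ 20−14, i.e. δ+…+δ^3 ≥ 3/5.
At δ = 1/5: δ+…+δ^3 = 0.2480 < 0.6000.
So cooperation is not sustainable.

No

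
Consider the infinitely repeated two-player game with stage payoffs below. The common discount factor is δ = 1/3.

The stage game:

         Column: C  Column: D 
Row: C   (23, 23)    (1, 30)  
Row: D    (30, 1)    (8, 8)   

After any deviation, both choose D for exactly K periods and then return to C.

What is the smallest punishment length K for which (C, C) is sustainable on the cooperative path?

3

Need Σ_{k=1}^{K} δ^k ≥ (30−23)/(23−8) = 0.4667 at δ = 1/3.
At K = 2 the sum is 0.4444 < 0.4667; at K = 3 it is 0.4815 ≥ 0.4667.
So the minimum punishment length is K = 3.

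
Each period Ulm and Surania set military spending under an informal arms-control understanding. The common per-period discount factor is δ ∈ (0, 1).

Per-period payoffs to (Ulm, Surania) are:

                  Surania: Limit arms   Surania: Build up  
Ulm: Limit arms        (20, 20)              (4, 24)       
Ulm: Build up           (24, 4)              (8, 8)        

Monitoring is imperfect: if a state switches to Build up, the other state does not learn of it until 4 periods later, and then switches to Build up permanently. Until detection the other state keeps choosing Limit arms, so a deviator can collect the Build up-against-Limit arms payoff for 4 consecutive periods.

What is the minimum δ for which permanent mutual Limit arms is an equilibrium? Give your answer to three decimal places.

Deviating for the 4 undetected periods gains 24−20 = 4 per period over cooperation, then loses 20−8 = 12 per period forever once punishment starts.
Gain: 4(1 + δ + … + δ^3); loss: 12·δ^4/(1−δ).
No profitable deviation ⇔ 4(1−δ^4) ≤ 12·δ^4, i.e. δ^4 ≥ 4/(4+12) = 1/4.
Hence δ ≥ (1/4)^(1/4) ≈ 0.707.

0.707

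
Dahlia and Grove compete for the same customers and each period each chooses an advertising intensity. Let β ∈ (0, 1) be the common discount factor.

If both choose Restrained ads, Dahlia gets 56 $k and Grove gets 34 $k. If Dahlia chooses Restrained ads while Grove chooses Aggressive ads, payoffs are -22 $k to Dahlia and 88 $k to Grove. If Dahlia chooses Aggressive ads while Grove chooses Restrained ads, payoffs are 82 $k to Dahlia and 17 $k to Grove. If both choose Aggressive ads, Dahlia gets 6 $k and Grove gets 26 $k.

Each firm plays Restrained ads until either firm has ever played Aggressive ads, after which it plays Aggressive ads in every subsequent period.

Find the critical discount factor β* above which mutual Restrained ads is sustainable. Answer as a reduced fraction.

27/31

For Dahlia: deviation gain 82−56 = 26, per-period punishment loss 56−6 = 50. IC gives β ≥ 26/76 = 13/38.
For Grove: gain 54, loss 8 per period, so β ≥ 54/62 = 27/31.
The tighter constraint is Grove's, so cooperation needs β ≥ 27/31.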